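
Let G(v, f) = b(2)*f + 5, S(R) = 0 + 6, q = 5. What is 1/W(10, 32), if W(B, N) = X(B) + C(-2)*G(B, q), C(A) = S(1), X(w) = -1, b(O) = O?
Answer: 1/89 ≈ 0.011236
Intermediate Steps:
S(R) = 6
C(A) = 6
G(v, f) = 5 + 2*f (G(v, f) = 2*f + 5 = 5 + 2*f)
W(B, N) = 89 (W(B, N) = -1 + 6*(5 + 2*5) = -1 + 6*(5 + 10) = -1 + 6*15 = -1 + 90 = 89)
1/W(10, 32) = 1/89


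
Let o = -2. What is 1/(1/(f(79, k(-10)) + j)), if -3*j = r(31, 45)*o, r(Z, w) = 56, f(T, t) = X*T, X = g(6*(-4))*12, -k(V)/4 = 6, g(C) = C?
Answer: -68144/3 ≈ -22715.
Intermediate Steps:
k(V) = -24 (k(V) = -4*6 = -24)
X = -288 (X = (6*(-4))*12 = -24*12 = -288)
f(T, t) = -288*T
j = 112/3 (j = -56*(-2)/3 = -1/3*(-112) = 112/3 ≈ 37.333)
1/(1/(f(79, k(-10)) + j)) = 1/(1/(-288*79 + 112/3)) = 1/(1/(-22752 + 112/3)) = 1/(1/(-68144/3)) = 1/(-3/68144) = -68144/3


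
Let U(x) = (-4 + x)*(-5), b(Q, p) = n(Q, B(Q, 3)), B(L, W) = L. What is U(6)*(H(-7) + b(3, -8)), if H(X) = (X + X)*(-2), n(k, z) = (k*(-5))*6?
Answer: 620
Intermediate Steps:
n(k, z) = -30*k (n(k, z) = -5*k*6 = -30*k)
b(Q, p) = -30*Q
U(x) = 20 - 5*x
H(X) = -4*X (H(X) = (2*X)*(-2) = -4*X)
U(6)*(H(-7) + b(3, -8)) = (20 - 5*6)*(-4*(-7) - 30*3) = (20 - 30)*(28 - 90) = -10*(-62) = 620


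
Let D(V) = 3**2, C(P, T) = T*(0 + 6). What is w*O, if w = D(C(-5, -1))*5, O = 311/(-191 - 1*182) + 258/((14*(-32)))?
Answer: -5300145/83552 ≈ -63.435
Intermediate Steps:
C(P, T) = 6*T (C(P, T) = T*6 = 6*T)
D(V) = 9
O = -117781/83552 (O = 311/(-191 - 182) + 258/(-448) = 311/(-373) + 258*(-1/448) = 311*(-1/373) - 129/224 = -311/373 - 129/224 = -117781/83552 ≈ -1.4097)
w = 45 (w = 9*5 = 45)
w*O = 45*(-117781/83552) = -5300145/83552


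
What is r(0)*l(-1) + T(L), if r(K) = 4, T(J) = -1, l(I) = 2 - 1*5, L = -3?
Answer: -13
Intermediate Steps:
l(I) = -3 (l(I) = 2 - 5 = -3)
r(0)*l(-1) + T(L) = 4*(-3) - 1 = -12 - 1 = -13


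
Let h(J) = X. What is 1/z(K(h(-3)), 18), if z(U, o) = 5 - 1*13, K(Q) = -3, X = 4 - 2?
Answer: -⅛ ≈ -0.12500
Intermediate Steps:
X = 2
h(J) = 2
z(U, o) = -8 (z(U, o) = 5 - 13 = -8)
1/z(K(h(-3)), 18) = 1/(-8) = -⅛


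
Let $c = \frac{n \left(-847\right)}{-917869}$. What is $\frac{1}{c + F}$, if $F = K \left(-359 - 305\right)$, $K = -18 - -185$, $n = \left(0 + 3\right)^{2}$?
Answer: $- \frac{917869}{101780650049} \approx -9.0181 \cdot 10^{-6}$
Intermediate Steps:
$n = 9$ ($n = 3^{2} = 9$)
$K = 167$ ($K = -18 + 185 = 167$)
$F = -110888$ ($F = 167 \left(-359 - 305\right) = 167 \left(-664\right) = -110888$)
$c = \frac{7623}{917869}$ ($c = \frac{9 \left(-847\right)}{-917869} = \left(-7623\right) \left(- \frac{1}{917869}\right) = \frac{7623}{917869} \approx 0.0083051$)
$\frac{1}{c + F} = \frac{1}{\frac{7623}{917869} - 110888} = \frac{1}{- \frac{101780650049}{917869}} = - \frac{917869}{101780650049}$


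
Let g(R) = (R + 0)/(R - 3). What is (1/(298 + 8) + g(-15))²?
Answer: 16384/23409 ≈ 0.69990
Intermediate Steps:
g(R) = R/(-3 + R)
(1/(298 + 8) + g(-15))² = (1/(298 + 8) - 15/(-3 - 15))² = (1/306 - 15/(-18))² = (1/306 - 15*(-1/18))² = (1/306 + ⅚)² = (128/153)² = 16384/23409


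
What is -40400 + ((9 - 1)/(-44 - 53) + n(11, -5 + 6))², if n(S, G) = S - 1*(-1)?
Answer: -378787264/9409 ≈ -40258.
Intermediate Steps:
n(S, G) = 1 + S (n(S, G) = S + 1 = 1 + S)
-40400 + ((9 - 1)/(-44 - 53) + n(11, -5 + 6))² = -40400 + ((9 - 1)/(-44 - 53) + (1 + 11))² = -40400 + (8/(-97) + 12)² = -40400 + (8*(-1/97) + 12)² = -40400 + (-8/97 + 12)² = -40400 + (1156/97)² = -40400 + 1336336/9409 = -378787264/9409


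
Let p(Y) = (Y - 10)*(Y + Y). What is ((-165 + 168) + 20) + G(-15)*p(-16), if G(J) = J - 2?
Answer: -14121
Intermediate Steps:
G(J) = -2 + J
p(Y) = 2*Y*(-10 + Y) (p(Y) = (-10 + Y)*(2*Y) = 2*Y*(-10 + Y))
((-165 + 168) + 20) + G(-15)*p(-16) = ((-165 + 168) + 20) + (-2 - 15)*(2*(-16)*(-10 - 16)) = (3 + 20) - 34*(-16)*(-26) = 23 - 17*832 = 23 - 14144 = -14121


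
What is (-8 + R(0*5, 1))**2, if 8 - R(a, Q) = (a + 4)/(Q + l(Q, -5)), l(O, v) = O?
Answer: 4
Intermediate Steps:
R(a, Q) = 8 - (4 + a)/(2*Q) (R(a, Q) = 8 - (a + 4)/(Q + Q) = 8 - (4 + a)/(2*Q))
(-8 + R(0*5, 1))**2 = (-8 + (1/2)*(-4 - 0*5 + 16*1)/1)**2 = (-8 + (1/2)*1*(-4 - 1*0 + 16))**2 = (-8 + (1/2)*1*(-4 + 0 + 16))**2 = (-8 + (1/2)*1*12)**2 = (-8 + 6)**2 = (-2)**2 = 4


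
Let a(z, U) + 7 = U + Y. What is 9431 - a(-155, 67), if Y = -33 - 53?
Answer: 9457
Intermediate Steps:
Y = -86
a(z, U) = -93 + U (a(z, U) = -7 + (U - 86) = -7 + (-86 + U) = -93 + U)
9431 - a(-155, 67) = 9431 - (-93 + 67) = 9431 - 1*(-26) = 9431 + 26 = 9457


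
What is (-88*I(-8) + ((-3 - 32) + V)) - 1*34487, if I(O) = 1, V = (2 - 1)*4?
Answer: -34606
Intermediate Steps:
V = 4 (V = 1*4 = 4)
(-88*I(-8) + ((-3 - 32) + V)) - 1*34487 = (-88*1 + ((-3 - 32) + 4)) - 1*34487 = (-88 + (-35 + 4)) - 34487 = (-88 - 31) - 34487 = -119 - 34487 = -34606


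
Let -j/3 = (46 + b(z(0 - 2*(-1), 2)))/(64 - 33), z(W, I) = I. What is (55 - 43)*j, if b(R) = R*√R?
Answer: -1656/31 - 72*√2/31 ≈ -56.704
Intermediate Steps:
b(R) = R^(3/2)
j = -138/31 - 6*√2/31 (j = -3*(46 + 2^(3/2))/(64 - 33) = -3*(46 + 2*√2)/31 = -3*(46/31 + 2*√2/31) = -138/31 - 6*√2/31 ≈ -4.7253)
(55 - 43)*j = (55 - 43)*(-138/31 - 6*√2/31) = 12*(-138/31 - 6*√2/31) = -1656/31 - 72*√2/31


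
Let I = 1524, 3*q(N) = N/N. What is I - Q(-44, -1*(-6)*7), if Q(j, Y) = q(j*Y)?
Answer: 4571/3 ≈ 1523.7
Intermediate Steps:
q(N) = ⅓ (q(N) = (N/N)/3 = (⅓)*1 = ⅓)
Q(j, Y) = ⅓
I - Q(-44, -1*(-6)*7) = 1524 - 1*⅓ = 1524 - ⅓ = 4571/3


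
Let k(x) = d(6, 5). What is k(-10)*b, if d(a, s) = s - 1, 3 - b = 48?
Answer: -180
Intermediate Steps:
b = -45 (b = 3 - 1*48 = 3 - 48 = -45)
d(a, s) = -1 + s
k(x) = 4 (k(x) = -1 + 5 = 4)
k(-10)*b = 4*(-45) = -180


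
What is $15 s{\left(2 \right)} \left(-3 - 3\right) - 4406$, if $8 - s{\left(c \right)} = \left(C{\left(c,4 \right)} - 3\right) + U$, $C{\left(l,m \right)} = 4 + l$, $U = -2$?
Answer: $-5036$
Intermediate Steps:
$s{\left(c \right)} = 9 - c$ ($s{\left(c \right)} = 8 - \left(\left(\left(4 + c\right) - 3\right) - 2\right) = 8 - \left(\left(1 + c\right) - 2\right) = 8 - \left(-1 + c\right) = 9 - c$)
$15 s{\left(2 \right)} \left(-3 - 3\right) - 4406 = 15 \left(9 - 2\right) \left(-3 - 3\right) - 4406 = 15 \left(9 - 2\right) \left(-6\right) - 4406 = 15 \cdot 7 \left(-6\right) - 4406 = 105 \left(-6\right) - 4406 = -630 - 4406 = -5036$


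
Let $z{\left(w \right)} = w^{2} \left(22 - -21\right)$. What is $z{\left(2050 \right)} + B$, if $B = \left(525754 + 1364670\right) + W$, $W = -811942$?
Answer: $181785982$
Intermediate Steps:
$z{\left(w \right)} = 43 w^{2}$ ($z{\left(w \right)} = w^{2} \left(22 + 21\right) = w^{2} \cdot 43 = 43 w^{2}$)
$B = 1078482$ ($B = \left(525754 + 1364670\right) - 811942 = 1890424 - 811942 = 1078482$)
$z{\left(2050 \right)} + B = 43 \cdot 2050^{2} + 1078482 = 43 \cdot 4202500 + 1078482 = 180707500 + 1078482 = 181785982$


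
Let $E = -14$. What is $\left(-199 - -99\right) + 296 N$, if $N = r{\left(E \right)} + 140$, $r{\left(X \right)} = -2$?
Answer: $40748$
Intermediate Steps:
$N = 138$ ($N = -2 + 140 = 138$)
$\left(-199 - -99\right) + 296 N = \left(-199 - -99\right) + 296 \cdot 138 = \left(-199 + 99\right) + 40848 = -100 + 40848 = 40748$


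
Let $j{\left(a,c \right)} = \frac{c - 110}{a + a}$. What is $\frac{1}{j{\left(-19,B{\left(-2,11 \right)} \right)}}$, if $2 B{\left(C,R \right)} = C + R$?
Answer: $\frac{76}{211} \approx 0.36019$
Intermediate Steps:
$B{\left(C,R \right)} = \frac{C}{2} + \frac{R}{2}$ ($B{\left(C,R \right)} = \frac{C + R}{2} = \frac{C}{2} + \frac{R}{2}$)
$j{\left(a,c \right)} = \frac{-110 + c}{2 a}$
$\frac{1}{j{\left(-19,B{\left(-2,11 \right)} \right)}} = \frac{1}{\frac{1}{2} \frac{1}{-19} \left(-110 + \left(\frac{1}{2} \left(-2\right) + \frac{1}{2} \cdot 11\right)\right)} = \frac{1}{\frac{1}{2} \left(- \frac{1}{19}\right) \left(-110 + \left(-1 + \frac{11}{2}\right)\right)} = \frac{1}{\frac{1}{2} \left(- \frac{1}{19}\right) \left(-110 + \frac{9}{2}\right)} = \frac{1}{\frac{1}{2} \left(- \frac{1}{19}\right) \left(- \frac{211}{2}\right)} = \frac{1}{\frac{211}{76}} = \frac{76}{211}$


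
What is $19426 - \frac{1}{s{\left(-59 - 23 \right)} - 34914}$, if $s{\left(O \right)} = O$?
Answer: $\frac{679832297}{34996} \approx 19426.0$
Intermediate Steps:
$19426 - \frac{1}{s{\left(-59 - 23 \right)} - 34914} = 19426 - \frac{1}{\left(-59 - 23\right) - 34914} = 19426 - \frac{1}{-82 - 34914} = 19426 - \frac{1}{-34996} = 19426 - - \frac{1}{34996} = 19426 + \frac{1}{34996} = \frac{679832297}{34996}$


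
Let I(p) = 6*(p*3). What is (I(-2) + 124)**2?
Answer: 7744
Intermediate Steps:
I(p) = 18*p (I(p) = 6*(3*p) = 18*p)
(I(-2) + 124)**2 = (18*(-2) + 124)**2 = (-36 + 124)**2 = 88**2 = 7744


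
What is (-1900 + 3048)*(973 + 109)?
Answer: 1242136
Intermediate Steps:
(-1900 + 3048)*(973 + 109) = 1148*1082 = 1242136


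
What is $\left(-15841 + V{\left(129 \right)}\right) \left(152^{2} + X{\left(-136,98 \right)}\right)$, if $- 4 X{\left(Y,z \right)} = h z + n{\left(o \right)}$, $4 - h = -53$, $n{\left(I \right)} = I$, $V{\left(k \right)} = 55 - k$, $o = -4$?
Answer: $- \frac{690981555}{2} \approx -3.4549 \cdot 10^{8}$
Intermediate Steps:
$h = 57$ ($h = 4 - -53 = 4 + 53 = 57$)
$X{\left(Y,z \right)} = 1 - \frac{57 z}{4}$ ($X{\left(Y,z \right)} = - \frac{57 z - 4}{4} = - \frac{-4 + 57 z}{4} = 1 - \frac{57 z}{4}$)
$\left(-15841 + V{\left(129 \right)}\right) \left(152^{2} + X{\left(-136,98 \right)}\right) = \left(-15841 + \left(55 - 129\right)\right) \left(152^{2} + \left(1 - \frac{2793}{2}\right)\right) = \left(-15841 + \left(55 - 129\right)\right) \left(23104 + \left(1 - \frac{2793}{2}\right)\right) = \left(-15841 - 74\right) \left(23104 - \frac{2791}{2}\right) = \left(-15915\right) \frac{43417}{2} = - \frac{690981555}{2}$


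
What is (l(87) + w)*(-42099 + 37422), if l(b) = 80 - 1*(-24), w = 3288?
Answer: -15864384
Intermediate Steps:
l(b) = 104 (l(b) = 80 + 24 = 104)
(l(87) + w)*(-42099 + 37422) = (104 + 3288)*(-42099 + 37422) = 3392*(-4677) = -15864384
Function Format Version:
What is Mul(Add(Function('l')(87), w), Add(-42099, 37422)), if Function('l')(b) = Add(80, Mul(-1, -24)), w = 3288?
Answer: -15864384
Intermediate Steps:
Function('l')(b) = 104 (Function('l')(b) = Add(80, 24) = 104)
Mul(Add(Function('l')(87), w), Add(-42099, 37422)) = Mul(Add(104, 3288), Add(-42099, 37422)) = Mul(3392, -4677) = -15864384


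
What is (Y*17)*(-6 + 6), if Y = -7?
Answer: 0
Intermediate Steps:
(Y*17)*(-6 + 6) = (-7*17)*(-6 + 6) = -119*0 = 0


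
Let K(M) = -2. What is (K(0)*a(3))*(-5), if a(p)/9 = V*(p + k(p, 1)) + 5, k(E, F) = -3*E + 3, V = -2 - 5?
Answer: 2340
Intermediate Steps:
V = -7
k(E, F) = 3 - 3*E
a(p) = -144 + 126*p (a(p) = 9*(-7*(p + (3 - 3*p)) + 5) = 9*(-7*(3 - 2*p) + 5) = 9*((-21 + 14*p) + 5) = 9*(-16 + 14*p) = -144 + 126*p)
(K(0)*a(3))*(-5) = -2*(-144 + 126*3)*(-5) = -2*(-144 + 378)*(-5) = -2*234*(-5) = -468*(-5) = 2340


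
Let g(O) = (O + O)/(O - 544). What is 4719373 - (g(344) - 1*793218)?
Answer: 137814861/25 ≈ 5.5126e+6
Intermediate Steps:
g(O) = 2*O/(-544 + O) (g(O) = (2*O)/(-544 + O) = 2*O/(-544 + O))
4719373 - (g(344) - 1*793218) = 4719373 - (2*344/(-544 + 344) - 1*793218) = 4719373 - (2*344/(-200) - 793218) = 4719373 - (2*344*(-1/200) - 793218) = 4719373 - (-86/25 - 793218) = 4719373 - 1*(-19830536/25) = 4719373 + 19830536/25 = 137814861/25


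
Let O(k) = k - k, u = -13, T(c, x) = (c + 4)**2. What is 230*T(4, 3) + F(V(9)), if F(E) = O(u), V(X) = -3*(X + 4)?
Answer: 14720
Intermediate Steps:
T(c, x) = (4 + c)**2
V(X) = -12 - 3*X (V(X) = -3*(4 + X) = -12 - 3*X)
O(k) = 0
F(E) = 0
230*T(4, 3) + F(V(9)) = 230*(4 + 4)**2 + 0 = 230*8**2 + 0 = 230*64 + 0 = 14720 + 0 = 14720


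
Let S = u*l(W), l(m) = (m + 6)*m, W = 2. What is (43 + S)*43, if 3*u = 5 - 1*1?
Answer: 8299/3 ≈ 2766.3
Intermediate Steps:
l(m) = m*(6 + m) (l(m) = (6 + m)*m = m*(6 + m))
u = 4/3 (u = (5 - 1*1)/3 = (5 - 1)/3 = (⅓)*4 = 4/3 ≈ 1.3333)
S = 64/3 (S = 4*(2*(6 + 2))/3 = 4*(2*8)/3 = (4/3)*16 = 64/3 ≈ 21.333)
(43 + S)*43 = (43 + 64/3)*43 = (193/3)*43 = 8299/3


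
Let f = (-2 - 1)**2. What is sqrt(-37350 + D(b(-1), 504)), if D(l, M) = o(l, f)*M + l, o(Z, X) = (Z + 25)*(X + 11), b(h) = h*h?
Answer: sqrt(224731) ≈ 474.06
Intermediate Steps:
b(h) = h**2
f = 9 (f = (-3)**2 = 9)
o(Z, X) = (11 + X)*(25 + Z) (o(Z, X) = (25 + Z)*(11 + X) = (11 + X)*(25 + Z))
D(l, M) = l + M*(500 + 20*l) (D(l, M) = (275 + 11*l + 25*9 + 9*l)*M + l = (275 + 11*l + 225 + 9*l)*M + l = (500 + 20*l)*M + l = M*(500 + 20*l) + l = l + M*(500 + 20*l))
sqrt(-37350 + D(b(-1), 504)) = sqrt(-37350 + ((-1)**2 + 20*504*(25 + (-1)**2))) = sqrt(-37350 + (1 + 20*504*(25 + 1))) = sqrt(-37350 + (1 + 20*504*26)) = sqrt(-37350 + (1 + 262080)) = sqrt(-37350 + 262081) = sqrt(224731)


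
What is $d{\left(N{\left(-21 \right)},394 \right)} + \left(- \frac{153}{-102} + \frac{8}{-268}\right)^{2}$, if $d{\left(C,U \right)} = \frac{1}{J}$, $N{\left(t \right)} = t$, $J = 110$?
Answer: $\frac{2143473}{987580} \approx 2.1704$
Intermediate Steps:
$d{\left(C,U \right)} = \frac{1}{110}$
$d{\left(N{\left(-21 \right)},394 \right)} + \left(- \frac{153}{-102} + \frac{8}{-268}\right)^{2} = \frac{1}{110} + \left(- \frac{153}{-102} + \frac{8}{-268}\right)^{2} = \frac{1}{110} + \left(\left(-153\right) \left(- \frac{1}{102}\right) + 8 \left(- \frac{1}{268}\right)\right)^{2} = \frac{1}{110} + \left(\frac{3}{2} - \frac{2}{67}\right)^{2} = \frac{1}{110} + \left(\frac{197}{134}\right)^{2} = \frac{1}{110} + \frac{38809}{17956} = \frac{2143473}{987580}$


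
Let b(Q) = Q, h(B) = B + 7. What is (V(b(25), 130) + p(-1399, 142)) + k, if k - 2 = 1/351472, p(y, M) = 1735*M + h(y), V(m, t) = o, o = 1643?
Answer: 86681079057/351472 ≈ 2.4662e+5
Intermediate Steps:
h(B) = 7 + B
V(m, t) = 1643
p(y, M) = 7 + y + 1735*M (p(y, M) = 1735*M + (7 + y) = 7 + y + 1735*M)
k = 702945/351472 (k = 2 + 1/351472 = 702945/351472 ≈ 2.0000)
(V(b(25), 130) + p(-1399, 142)) + k = (1643 + (7 - 1399 + 1735*142)) + 702945/351472 = (1643 + (7 - 1399 + 246370)) + 702945/351472 = (1643 + 244978) + 702945/351472 = 246621 + 702945/351472 = 86681079057/351472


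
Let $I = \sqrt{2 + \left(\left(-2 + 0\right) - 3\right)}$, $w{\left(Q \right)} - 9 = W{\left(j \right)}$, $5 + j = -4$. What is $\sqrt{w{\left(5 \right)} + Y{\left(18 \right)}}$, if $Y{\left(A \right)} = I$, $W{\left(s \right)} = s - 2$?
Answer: $\sqrt{-2 + i \sqrt{3}} \approx 0.56822 + 1.5241 i$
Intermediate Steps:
$j = -9$ ($j = -5 - 4 = -9$)
$W{\left(s \right)} = -2 + s$
$w{\left(Q \right)} = -2$ ($w{\left(Q \right)} = 9 - 11 = -2$)
$I = i \sqrt{3}$ ($I = \sqrt{2 - 5} = \sqrt{-3} = i \sqrt{3} \approx 1.732 i$)
$Y{\left(A \right)} = i \sqrt{3}$
$\sqrt{w{\left(5 \right)} + Y{\left(18 \right)}} = \sqrt{-2 + i \sqrt{3}}$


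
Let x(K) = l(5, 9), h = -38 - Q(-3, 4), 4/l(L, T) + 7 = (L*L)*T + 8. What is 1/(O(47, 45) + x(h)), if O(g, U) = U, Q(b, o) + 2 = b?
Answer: 113/5087 ≈ 0.022213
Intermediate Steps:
Q(b, o) = -2 + b
l(L, T) = 4/(1 + T*L²) (l(L, T) = 4/(-7 + ((L*L)*T + 8)) = 4/(-7 + (L²*T + 8)) = 4/(-7 + (T*L² + 8)) = 4/(-7 + (8 + T*L²)) = 4/(1 + T*L²))
h = -33 (h = -38 - (-2 - 3) = -38 - 1*(-5) = -38 + 5 = -33)
x(K) = 2/113 (x(K) = 4/(1 + 9*5²) = 4/(1 + 9*25) = 4/(1 + 225) = 4/226 = 4*(1/226) = 2/113)
1/(O(47, 45) + x(h)) = 1/(45 + 2/113) = 1/(5087/113) = 113/5087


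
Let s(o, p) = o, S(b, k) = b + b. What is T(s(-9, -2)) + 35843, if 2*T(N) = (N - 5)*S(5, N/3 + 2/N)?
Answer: 35773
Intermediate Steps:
S(b, k) = 2*b
T(N) = -25 + 5*N (T(N) = ((N - 5)*(2*5))/2 = ((-5 + N)*10)/2 = (-50 + 10*N)/2 = -25 + 5*N)
T(s(-9, -2)) + 35843 = (-25 + 5*(-9)) + 35843 = (-25 - 45) + 35843 = -70 + 35843 = 35773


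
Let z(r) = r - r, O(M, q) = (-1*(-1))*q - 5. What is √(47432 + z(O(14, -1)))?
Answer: 154*√2 ≈ 217.79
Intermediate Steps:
O(M, q) = -5 + q (O(M, q) = 1*q - 5 = q - 5 = -5 + q)
z(r) = 0
√(47432 + z(O(14, -1))) = √(47432 + 0) = √47432 = 154*√2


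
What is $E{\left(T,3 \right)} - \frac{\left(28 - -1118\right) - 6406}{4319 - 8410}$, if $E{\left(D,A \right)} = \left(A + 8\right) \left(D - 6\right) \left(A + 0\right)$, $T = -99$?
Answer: $- \frac{14180575}{4091} \approx -3466.3$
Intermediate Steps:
$E{\left(D,A \right)} = A \left(-6 + D\right) \left(8 + A\right)$ ($E{\left(D,A \right)} = \left(8 + A\right) \left(-6 + D\right) A = \left(8 + A\right) A \left(-6 + D\right) = A \left(-6 + D\right) \left(8 + A\right)$)
$E{\left(T,3 \right)} - \frac{\left(28 - -1118\right) - 6406}{4319 - 8410} = 3 \left(-48 - 18 + 8 \left(-99\right) + 3 \left(-99\right)\right) - \frac{\left(28 - -1118\right) - 6406}{4319 - 8410} = 3 \left(-48 - 18 - 792 - 297\right) - \frac{\left(28 + 1118\right) - 6406}{-4091} = 3 \left(-1155\right) - \left(1146 - 6406\right) \left(- \frac{1}{4091}\right) = -3465 - \left(-5260\right) \left(- \frac{1}{4091}\right) = -3465 - \frac{5260}{4091} = - \frac{14180575}{4091}$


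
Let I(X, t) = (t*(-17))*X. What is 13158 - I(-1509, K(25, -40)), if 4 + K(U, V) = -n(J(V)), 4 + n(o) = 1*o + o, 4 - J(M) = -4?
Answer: 423606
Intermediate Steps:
J(M) = 8 (J(M) = 4 - 1*(-4) = 4 + 4 = 8)
n(o) = -4 + 2*o (n(o) = -4 + (1*o + o) = -4 + (o + o) = -4 + 2*o)
K(U, V) = -16 (K(U, V) = -4 - (-4 + 2*8) = -4 - (-4 + 16) = -4 - 1*12 = -4 - 12 = -16)
I(X, t) = -17*X*t (I(X, t) = (-17*t)*X = -17*X*t)
13158 - I(-1509, K(25, -40)) = 13158 - (-17)*(-1509)*(-16) = 13158 - 1*(-410448) = 13158 + 410448 = 423606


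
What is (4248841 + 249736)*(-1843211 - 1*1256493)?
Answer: -13944257121208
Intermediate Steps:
(4248841 + 249736)*(-1843211 - 1*1256493) = 4498577*(-1843211 - 1256493) = 4498577*(-3099704) = -13944257121208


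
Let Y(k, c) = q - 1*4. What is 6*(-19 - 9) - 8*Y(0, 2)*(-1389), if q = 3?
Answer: -11280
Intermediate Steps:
Y(k, c) = -1 (Y(k, c) = 3 - 1*4 = 3 - 4 = -1)
6*(-19 - 9) - 8*Y(0, 2)*(-1389) = 6*(-19 - 9) - 8*(-1)*(-1389) = 6*(-28) + 8*(-1389) = -168 - 11112 = -11280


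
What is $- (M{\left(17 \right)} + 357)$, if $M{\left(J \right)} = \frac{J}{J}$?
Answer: $-358$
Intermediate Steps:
$M{\left(J \right)} = 1$
$- (M{\left(17 \right)} + 357) = - (1 + 357) = \left(-1\right) 358 = -358$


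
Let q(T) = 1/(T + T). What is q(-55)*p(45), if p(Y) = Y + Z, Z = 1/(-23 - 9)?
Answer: -1439/3520 ≈ -0.40881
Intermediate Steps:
Z = -1/32 (Z = 1/(-32) = -1/32 ≈ -0.031250)
q(T) = 1/(2*T)
p(Y) = -1/32 + Y (p(Y) = Y - 1/32 = -1/32 + Y)
q(-55)*p(45) = ((1/2)/(-55))*(-1/32 + 45) = ((1/2)*(-1/55))*(1439/32) = -1/110*1439/32 = -1439/3520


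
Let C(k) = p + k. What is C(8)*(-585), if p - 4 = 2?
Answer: -8190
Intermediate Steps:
p = 6 (p = 4 + 2 = 6)
C(k) = 6 + k
C(8)*(-585) = (6 + 8)*(-585) = 14*(-585) = -8190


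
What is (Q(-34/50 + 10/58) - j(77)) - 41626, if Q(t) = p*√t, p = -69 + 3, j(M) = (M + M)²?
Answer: -65342 - 264*I*√667/145 ≈ -65342.0 - 47.022*I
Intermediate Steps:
j(M) = 4*M² (j(M) = (2*M)² = 4*M²)
p = -66
Q(t) = -66*√t
(Q(-34/50 + 10/58) - j(77)) - 41626 = (-66*√(-34/50 + 10/58) - 4*77²) - 41626 = (-66*√(-34*1/50 + 10*(1/58)) - 4*5929) - 41626 = (-66*√(-17/25 + 5/29) - 1*23716) - 41626 = (-264*I*√667/145 - 23716) - 41626 = (-23716 - 264*I*√667/145) - 41626 = -65342 - 264*I*√667/145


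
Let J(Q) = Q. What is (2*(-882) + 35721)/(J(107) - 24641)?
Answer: -3773/2726 ≈ -1.3841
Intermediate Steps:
(2*(-882) + 35721)/(J(107) - 24641) = (2*(-882) + 35721)/(107 - 24641) = (-1764 + 35721)/(-24534) = 33957*(-1/24534) = -3773/2726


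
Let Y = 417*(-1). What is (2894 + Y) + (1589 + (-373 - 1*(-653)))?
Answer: 4346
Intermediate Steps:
Y = -417
(2894 + Y) + (1589 + (-373 - 1*(-653))) = (2894 - 417) + (1589 + (-373 - 1*(-653))) = 2477 + (1589 + (-373 + 653)) = 2477 + (1589 + 280) = 2477 + 1869 = 4346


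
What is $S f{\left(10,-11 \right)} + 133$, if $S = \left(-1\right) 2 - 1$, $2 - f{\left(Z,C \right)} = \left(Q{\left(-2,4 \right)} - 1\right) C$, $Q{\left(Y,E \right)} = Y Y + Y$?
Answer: $94$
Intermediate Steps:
$Q{\left(Y,E \right)} = Y + Y^{2}$ ($Q{\left(Y,E \right)} = Y^{2} + Y = Y + Y^{2}$)
$f{\left(Z,C \right)} = 2 - C$ ($f{\left(Z,C \right)} = 2 - \left(- 2 \left(1 - 2\right) - 1\right) C = 2 - \left(\left(-2\right) \left(-1\right) - 1\right) C = 2 - \left(2 - 1\right) C = 2 - 1 C = 2 - C$)
$S = -3$ ($S = -2 - 1 = -3$)
$S f{\left(10,-11 \right)} + 133 = - 3 \left(2 - -11\right) + 133 = - 3 \left(2 + 11\right) + 133 = \left(-3\right) 13 + 133 = -39 + 133 = 94$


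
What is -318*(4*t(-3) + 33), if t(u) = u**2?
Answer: -21942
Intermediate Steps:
-318*(4*t(-3) + 33) = -318*(4*(-3)**2 + 33) = -318*(4*9 + 33) = -318*(36 + 33) = -318*69 = -21942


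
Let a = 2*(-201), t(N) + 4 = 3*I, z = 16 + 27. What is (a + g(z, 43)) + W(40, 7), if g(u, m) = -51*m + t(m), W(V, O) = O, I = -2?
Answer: -2598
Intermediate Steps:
z = 43
t(N) = -10 (t(N) = -4 + 3*(-2) = -4 - 6 = -10)
a = -402
g(u, m) = -10 - 51*m (g(u, m) = -51*m - 10 = -10 - 51*m)
(a + g(z, 43)) + W(40, 7) = (-402 + (-10 - 51*43)) + 7 = (-402 + (-10 - 2193)) + 7 = (-402 - 2203) + 7 = -2605 + 7 = -2598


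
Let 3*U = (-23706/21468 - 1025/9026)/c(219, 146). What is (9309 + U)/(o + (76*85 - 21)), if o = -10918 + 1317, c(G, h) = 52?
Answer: -5862366189067/1991279131452 ≈ -2.9440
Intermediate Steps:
U = -4916147/629753046 (U = ((-23706/21468 - 1025/9026)/52)/3 = ((-23706*1/21468 - 1025*1/9026)*(1/52))/3 = ((-3951/3578 - 1025/9026)*(1/52))/3 = (-9832294/8073757*1/52)/3 = (1/3)*(-4916147/209917682) = -4916147/629753046 ≈ -0.0078065)
o = -9601
(9309 + U)/(o + (76*85 - 21)) = (9309 - 4916147/629753046)/(-9601 + (76*85 - 21)) = 5862366189067/(629753046*(-9601 + (6460 - 21))) = 5862366189067/(629753046*(-9601 + 6439)) = (5862366189067/629753046)/(-3162) = (5862366189067/629753046)*(-1/3162) = -5862366189067/1991279131452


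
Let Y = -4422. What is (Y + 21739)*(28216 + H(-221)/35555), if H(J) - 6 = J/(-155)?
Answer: 2692777612535667/5511025 ≈ 4.8862e+8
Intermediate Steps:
H(J) = 6 - J/155 (H(J) = 6 + J/(-155) = 6 + J*(-1/155) = 6 - J/155)
(Y + 21739)*(28216 + H(-221)/35555) = (-4422 + 21739)*(28216 + (6 - 1/155*(-221))/35555) = 17317*(28216 + (6 + 221/155)*(1/35555)) = 17317*(28216 + (1151/155)*(1/35555)) = 17317*(28216 + 1151/5511025) = 17317*(155499082551/5511025) = 2692777612535667/5511025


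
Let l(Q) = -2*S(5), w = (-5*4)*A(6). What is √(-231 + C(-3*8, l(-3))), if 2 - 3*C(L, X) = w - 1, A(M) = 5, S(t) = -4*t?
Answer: I*√1770/3 ≈ 14.024*I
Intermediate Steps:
w = -100 (w = -5*4*5 = -20*5 = -100)
l(Q) = 40 (l(Q) = -(-8)*5 = -2*(-20) = 40)
C(L, X) = 103/3 (C(L, X) = ⅔ - (-100 - 1)/3 = ⅔ - ⅓*(-101) = ⅔ + 101/3 = 103/3)
√(-231 + C(-3*8, l(-3))) = √(-231 + 103/3) = √(-590/3) = I*√1770/3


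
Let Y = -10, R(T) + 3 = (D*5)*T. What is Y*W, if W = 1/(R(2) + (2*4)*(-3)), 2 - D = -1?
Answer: -10/3 ≈ -3.3333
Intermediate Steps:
D = 3 (D = 2 - 1*(-1) = 2 + 1 = 3)
R(T) = -3 + 15*T (R(T) = -3 + (3*5)*T = -3 + 15*T)
W = 1/3 (W = 1/((-3 + 15*2) + (2*4)*(-3)) = 1/((-3 + 30) + 8*(-3)) = 1/(27 - 24) = 1/3 ≈ 0.33333)
Y*W = -10*1/3 = -10/3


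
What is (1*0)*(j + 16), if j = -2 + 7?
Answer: 0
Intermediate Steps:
j = 5
(1*0)*(j + 16) = (1*0)*(5 + 16) = 0*21 = 0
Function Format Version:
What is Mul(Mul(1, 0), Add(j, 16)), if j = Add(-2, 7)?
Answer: 0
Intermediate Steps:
j = 5
Mul(Mul(1, 0), Add(j, 16)) = Mul(Mul(1, 0), Add(5, 16)) = Mul(0, 21) = 0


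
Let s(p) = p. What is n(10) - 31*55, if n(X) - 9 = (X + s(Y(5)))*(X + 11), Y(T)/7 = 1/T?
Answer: -7283/5 ≈ -1456.6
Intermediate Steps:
Y(T) = 7/T
n(X) = 9 + (11 + X)*(7/5 + X) (n(X) = 9 + (X + 7/5)*(X + 11) = 9 + (X + 7*(⅕))*(11 + X) = 9 + (X + 7/5)*(11 + X) = 9 + (7/5 + X)*(11 + X) = 9 + (11 + X)*(7/5 + X))
n(10) - 31*55 = (122/5 + 10² + (62/5)*10) - 31*55 = (122/5 + 100 + 124) - 1705 = 1242/5 - 1705 = -7283/5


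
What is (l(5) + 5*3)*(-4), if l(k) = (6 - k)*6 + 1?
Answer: -88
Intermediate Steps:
l(k) = 37 - 6*k (l(k) = (36 - 6*k) + 1 = 37 - 6*k)
(l(5) + 5*3)*(-4) = ((37 - 6*5) + 5*3)*(-4) = ((37 - 30) + 15)*(-4) = (7 + 15)*(-4) = 22*(-4) = -88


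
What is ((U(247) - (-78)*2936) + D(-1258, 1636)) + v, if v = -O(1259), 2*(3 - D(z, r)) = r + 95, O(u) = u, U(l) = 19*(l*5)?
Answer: 500703/2 ≈ 2.5035e+5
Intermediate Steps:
U(l) = 95*l (U(l) = 19*(5*l) = 95*l)
D(z, r) = -89/2 - r/2 (D(z, r) = 3 - (r + 95)/2 = 3 - (95 + r)/2 = 3 + (-95/2 - r/2) = -89/2 - r/2)
v = -1259 (v = -1*1259 = -1259)
((U(247) - (-78)*2936) + D(-1258, 1636)) + v = ((95*247 - (-78)*2936) + (-89/2 - ½*1636)) - 1259 = ((23465 - 1*(-229008)) + (-89/2 - 818)) - 1259 = ((23465 + 229008) - 1725/2) - 1259 = (252473 - 1725/2) - 1259 = 503221/2 - 1259 = 500703/2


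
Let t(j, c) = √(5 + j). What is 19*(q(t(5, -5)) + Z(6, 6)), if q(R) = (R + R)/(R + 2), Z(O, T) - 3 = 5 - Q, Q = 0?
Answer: 646/3 - 38*√10/3 ≈ 175.28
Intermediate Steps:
Z(O, T) = 8 (Z(O, T) = 3 + (5 - 1*0) = 3 + (5 + 0) = 3 + 5 = 8)
q(R) = 2*R/(2 + R) (q(R) = (2*R)/(2 + R) = 2*R/(2 + R))
19*(q(t(5, -5)) + Z(6, 6)) = 19*(2*√(5 + 5)/(2 + √(5 + 5)) + 8) = 19*(2*√10/(2 + √10) + 8) = 19*(8 + 2*√10/(2 + √10)) = 152 + 38*√10/(2 + √10)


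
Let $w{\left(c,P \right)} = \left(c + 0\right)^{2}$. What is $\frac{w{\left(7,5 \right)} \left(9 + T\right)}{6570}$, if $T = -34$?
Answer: $- \frac{245}{1314} \approx -0.18645$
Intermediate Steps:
$w{\left(c,P \right)} = c^{2}$
$\frac{w{\left(7,5 \right)} \left(9 + T\right)}{6570} = \frac{7^{2} \left(9 - 34\right)}{6570} = 49 \left(-25\right) \frac{1}{6570} = \left(-1225\right) \frac{1}{6570} = - \frac{245}{1314}$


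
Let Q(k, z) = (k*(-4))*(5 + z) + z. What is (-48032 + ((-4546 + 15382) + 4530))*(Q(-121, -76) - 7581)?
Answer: 1372657986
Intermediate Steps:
Q(k, z) = z - 4*k*(5 + z) (Q(k, z) = (-4*k)*(5 + z) + z = -4*k*(5 + z) + z = z - 4*k*(5 + z))
(-48032 + ((-4546 + 15382) + 4530))*(Q(-121, -76) - 7581) = (-48032 + ((-4546 + 15382) + 4530))*((-76 - 20*(-121) - 4*(-121)*(-76)) - 7581) = (-48032 + (10836 + 4530))*((-76 + 2420 - 36784) - 7581) = (-48032 + 15366)*(-34440 - 7581) = -32666*(-42021) = 1372657986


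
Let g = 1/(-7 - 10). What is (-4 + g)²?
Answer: 4761/289 ≈ 16.474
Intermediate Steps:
g = -1/17 (g = 1/(-17) = -1/17 ≈ -0.058824)
(-4 + g)² = (-4 - 1/17)² = (-69/17)² = 4761/289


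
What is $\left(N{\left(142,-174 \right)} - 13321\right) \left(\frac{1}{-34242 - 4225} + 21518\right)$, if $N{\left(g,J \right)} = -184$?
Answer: $- \frac{11178532882025}{38467} \approx -2.906 \cdot 10^{8}$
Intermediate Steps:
$\left(N{\left(142,-174 \right)} - 13321\right) \left(\frac{1}{-34242 - 4225} + 21518\right) = \left(-184 - 13321\right) \left(\frac{1}{-34242 - 4225} + 21518\right) = - 13505 \left(\frac{1}{-38467} + 21518\right) = - 13505 \left(- \frac{1}{38467} + 21518\right) = \left(-13505\right) \frac{827732905}{38467} = - \frac{11178532882025}{38467}$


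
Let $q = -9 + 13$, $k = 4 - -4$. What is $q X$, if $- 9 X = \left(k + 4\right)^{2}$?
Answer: $-64$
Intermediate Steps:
$k = 8$ ($k = 4 + 4 = 8$)
$X = -16$ ($X = - \frac{\left(8 + 4\right)^{2}}{9} = - \frac{12^{2}}{9} = \left(- \frac{1}{9}\right) 144 = -16$)
$q = 4$
$q X = 4 \left(-16\right) = -64$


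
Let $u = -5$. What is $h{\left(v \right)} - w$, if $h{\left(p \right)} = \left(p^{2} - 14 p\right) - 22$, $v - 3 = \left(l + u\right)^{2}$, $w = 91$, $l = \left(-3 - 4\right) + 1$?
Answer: $13527$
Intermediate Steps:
$l = -6$ ($l = -7 + 1 = -6$)
$v = 124$ ($v = 3 + \left(-6 - 5\right)^{2} = 3 + \left(-11\right)^{2} = 3 + 121 = 124$)
$h{\left(p \right)} = -22 + p^{2} - 14 p$
$h{\left(v \right)} - w = \left(-22 + 124^{2} - 1736\right) - 91 = \left(-22 + 15376 - 1736\right) - 91 = 13618 - 91 = 13527$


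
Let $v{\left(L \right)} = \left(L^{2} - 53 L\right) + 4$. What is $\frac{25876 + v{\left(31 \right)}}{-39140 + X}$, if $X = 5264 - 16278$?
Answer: $- \frac{12599}{25077} \approx -0.50241$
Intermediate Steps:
$v{\left(L \right)} = 4 + L^{2} - 53 L$
$X = -11014$ ($X = 5264 - 16278 = -11014$)
$\frac{25876 + v{\left(31 \right)}}{-39140 + X} = \frac{25876 + \left(4 + 31^{2} - 1643\right)}{-39140 - 11014} = \frac{25876 + \left(4 + 961 - 1643\right)}{-50154} = \left(25876 - 678\right) \left(- \frac{1}{50154}\right) = 25198 \left(- \frac{1}{50154}\right) = - \frac{12599}{25077}$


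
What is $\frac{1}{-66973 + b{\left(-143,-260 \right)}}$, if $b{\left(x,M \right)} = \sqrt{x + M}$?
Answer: $- \frac{66973}{4485383132} - \frac{i \sqrt{403}}{4485383132} \approx -1.4931 \cdot 10^{-5} - 4.4756 \cdot 10^{-9} i$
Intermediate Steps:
$b{\left(x,M \right)} = \sqrt{M + x}$
$\frac{1}{-66973 + b{\left(-143,-260 \right)}} = \frac{1}{-66973 + \sqrt{-260 - 143}} = \frac{1}{-66973 + \sqrt{-403}} = \frac{1}{-66973 + i \sqrt{403}}$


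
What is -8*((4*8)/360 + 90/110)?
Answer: -3592/495 ≈ -7.2566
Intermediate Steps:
-8*((4*8)/360 + 90/110) = -8*(32*(1/360) + 90*(1/110)) = -8*(4/45 + 9/11) = -8*449/495 = -3592/495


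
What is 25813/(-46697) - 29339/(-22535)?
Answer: 788347328/1052316895 ≈ 0.74915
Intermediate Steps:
25813/(-46697) - 29339/(-22535) = 25813*(-1/46697) - 29339*(-1/22535) = -25813/46697 + 29339/22535 = 788347328/1052316895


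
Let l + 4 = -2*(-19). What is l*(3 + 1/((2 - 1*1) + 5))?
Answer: 323/3 ≈ 107.67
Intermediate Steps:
l = 34 (l = -4 - 2*(-19) = -4 + 38 = 34)
l*(3 + 1/((2 - 1*1) + 5)) = 34*(3 + 1/((2 - 1*1) + 5)) = 34*(3 + 1/((2 - 1) + 5)) = 34*(3 + 1/(1 + 5)) = 34*(3 + 1/6) = 34*(3 + (⅙)*1) = 34*(3 + ⅙) = 34*(19/6) = 323/3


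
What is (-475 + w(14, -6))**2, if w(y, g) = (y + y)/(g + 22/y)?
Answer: 222636241/961 ≈ 2.3167e+5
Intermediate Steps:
w(y, g) = 2*y/(g + 22/y) (w(y, g) = (2*y)/(g + 22/y) = 2*y/(g + 22/y))
(-475 + w(14, -6))**2 = (-475 + 2*14**2/(22 - 6*14))**2 = (-475 + 2*196/(22 - 84))**2 = (-475 + 2*196/(-62))**2 = (-475 + 2*196*(-1/62))**2 = (-475 - 196/31)**2 = (-14921/31)**2 = 222636241/961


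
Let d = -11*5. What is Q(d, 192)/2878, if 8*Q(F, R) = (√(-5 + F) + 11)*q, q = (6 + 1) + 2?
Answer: 99/23024 + 9*I*√15/11512 ≈ 0.0042999 + 0.0030279*I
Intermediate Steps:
q = 9 (q = 7 + 2 = 9)
d = -55
Q(F, R) = 99/8 + 9*√(-5 + F)/8 (Q(F, R) = ((√(-5 + F) + 11)*9)/8 = ((11 + √(-5 + F))*9)/8 = (99 + 9*√(-5 + F))/8 = 99/8 + 9*√(-5 + F)/8)
Q(d, 192)/2878 = (99/8 + 9*√(-5 - 55)/8)/2878 = (99/8 + 9*√(-60)/8)*(1/2878) = (99/8 + 9*(2*I*√15)/8)*(1/2878) = (99/8 + 9*I*√15/4)*(1/2878) = 99/23024 + 9*I*√15/11512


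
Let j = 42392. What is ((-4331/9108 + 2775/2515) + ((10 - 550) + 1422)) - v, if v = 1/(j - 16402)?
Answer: 2284636281881/2588448060 ≈ 882.63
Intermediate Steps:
v = 1/25990 (v = 1/(42392 - 16402) = 1/25990 ≈ 3.8476e-5)
((-4331/9108 + 2775/2515) + ((10 - 550) + 1422)) - v = ((-4331/9108 + 2775/2515) + ((10 - 550) + 1422)) - 1*1/25990 = ((-4331*1/9108 + 2775*(1/2515)) + (-540 + 1422)) - 1/25990 = ((-4331/9108 + 555/503) + 882) - 1/25990 = (2876447/4581324 + 882) - 1/25990 = 4043604215/4581324 - 1/25990 = 2284636281881/2588448060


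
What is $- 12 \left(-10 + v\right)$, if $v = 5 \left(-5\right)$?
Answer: $420$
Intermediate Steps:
$v = -25$
$- 12 \left(-10 + v\right) = - 12 \left(-10 - 25\right) = \left(-12\right) \left(-35\right) = 420$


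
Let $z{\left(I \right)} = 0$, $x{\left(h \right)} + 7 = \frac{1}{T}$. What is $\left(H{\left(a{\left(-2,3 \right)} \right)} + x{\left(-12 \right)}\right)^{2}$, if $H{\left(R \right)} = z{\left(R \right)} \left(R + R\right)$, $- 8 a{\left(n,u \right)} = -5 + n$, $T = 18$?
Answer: $\frac{15625}{324} \approx 48.225$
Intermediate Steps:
$x{\left(h \right)} = - \frac{125}{18}$ ($x{\left(h \right)} = -7 + \frac{1}{18} = - \frac{125}{18}$)
$a{\left(n,u \right)} = \frac{5}{8} - \frac{n}{8}$ ($a{\left(n,u \right)} = - \frac{-5 + n}{8} = \frac{5}{8} - \frac{n}{8}$)
$H{\left(R \right)} = 0$ ($H{\left(R \right)} = 0 \left(R + R\right) = 0 \cdot 2 R = 0$)
$\left(H{\left(a{\left(-2,3 \right)} \right)} + x{\left(-12 \right)}\right)^{2} = \left(0 - \frac{125}{18}\right)^{2} = \left(- \frac{125}{18}\right)^{2} = \frac{15625}{324}$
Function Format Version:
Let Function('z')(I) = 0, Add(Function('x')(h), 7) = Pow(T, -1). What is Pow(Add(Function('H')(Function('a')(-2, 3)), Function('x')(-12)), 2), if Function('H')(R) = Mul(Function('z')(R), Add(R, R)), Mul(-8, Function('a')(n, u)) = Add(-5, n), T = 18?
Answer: Rational(15625, 324) ≈ 48.225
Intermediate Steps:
Function('x')(h) = Rational(-125, 18) (Function('x')(h) = Add(-7, Pow(18, -1)) = Add(-7, Rational(1, 18)) = Rational(-125, 18))
Function('a')(n, u) = Add(Rational(5, 8), Mul(Rational(-1, 8), n)) (Function('a')(n, u) = Mul(Rational(-1, 8), Add(-5, n)) = Add(Rational(5, 8), Mul(Rational(-1, 8), n)))
Function('H')(R) = 0 (Function('H')(R) = Mul(0, Add(R, R)) = Mul(0, Mul(2, R)) = 0)
Pow(Add(Function('H')(Function('a')(-2, 3)), Function('x')(-12)), 2) = Pow(Add(0, Rational(-125, 18)), 2) = Pow(Rational(-125, 18), 2) = Rational(15625, 324)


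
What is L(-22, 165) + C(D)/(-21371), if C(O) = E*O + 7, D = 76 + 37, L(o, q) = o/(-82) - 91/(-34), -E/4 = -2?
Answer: 86458021/29791174 ≈ 2.9021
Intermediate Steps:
E = 8 (E = -4*(-2) = 8)
L(o, q) = 91/34 - o/82 (L(o, q) = o*(-1/82) - 91*(-1/34) = -o/82 + 91/34 = 91/34 - o/82)
D = 113
C(O) = 7 + 8*O (C(O) = 8*O + 7 = 7 + 8*O)
L(-22, 165) + C(D)/(-21371) = (91/34 - 1/82*(-22)) + (7 + 8*113)/(-21371) = (91/34 + 11/41) + (7 + 904)*(-1/21371) = 4105/1394 + 911*(-1/21371) = 4105/1394 - 911/21371 = 86458021/29791174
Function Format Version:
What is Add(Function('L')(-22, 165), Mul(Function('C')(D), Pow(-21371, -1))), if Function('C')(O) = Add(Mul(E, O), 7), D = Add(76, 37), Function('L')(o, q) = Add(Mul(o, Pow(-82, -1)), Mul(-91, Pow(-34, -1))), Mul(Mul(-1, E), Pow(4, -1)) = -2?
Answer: Rational(86458021, 29791174) ≈ 2.9021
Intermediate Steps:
E = 8 (E = Mul(-4, -2) = 8)
Function('L')(o, q) = Add(Rational(91, 34), Mul(Rational(-1, 82), o)) (Function('L')(o, q) = Add(Mul(o, Rational(-1, 82)), Mul(-91, Rational(-1, 34))) = Add(Mul(Rational(-1, 82), o), Rational(91, 34)) = Add(Rational(91, 34), Mul(Rational(-1, 82), o)))
D = 113
Function('C')(O) = Add(7, Mul(8, O)) (Function('C')(O) = Add(Mul(8, O), 7) = Add(7, Mul(8, O)))
Add(Function('L')(-22, 165), Mul(Function('C')(D), Pow(-21371, -1))) = Add(Add(Rational(91, 34), Mul(Rational(-1, 82), -22)), Mul(Add(7, Mul(8, 113)), Pow(-21371, -1))) = Add(Add(Rational(91, 34), Rational(11, 41)), Mul(Add(7, 904), Rational(-1, 21371))) = Add(Rational(4105, 1394), Mul(911, Rational(-1, 21371))) = Add(Rational(4105, 1394), Rational(-911, 21371)) = Rational(86458021, 29791174)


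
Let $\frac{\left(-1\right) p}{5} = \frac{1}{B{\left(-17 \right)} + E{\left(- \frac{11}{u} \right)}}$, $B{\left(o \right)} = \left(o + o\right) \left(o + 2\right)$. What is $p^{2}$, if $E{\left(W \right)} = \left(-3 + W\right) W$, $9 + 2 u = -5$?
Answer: $\frac{2401}{24760576} \approx 9.6969 \cdot 10^{-5}$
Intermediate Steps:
$B{\left(o \right)} = 2 o \left(2 + o\right)$
$u = -7$ ($u = - \frac{9}{2} + \frac{1}{2} \left(-5\right) = - \frac{9}{2} - \frac{5}{2} = -7$)
$E{\left(W \right)} = W \left(-3 + W\right)$
$p = - \frac{49}{4976}$ ($p = - \frac{5}{2 \left(-17\right) \left(2 - 17\right) + - \frac{11}{-7} \left(-3 - \frac{11}{-7}\right)} = - \frac{5}{2 \left(-17\right) \left(-15\right) + \left(-11\right) \left(- \frac{1}{7}\right) \left(-3 - - \frac{11}{7}\right)} = - \frac{5}{510 + \frac{11 \left(-3 + \frac{11}{7}\right)}{7}} = - \frac{5}{510 + \frac{11}{7} \left(- \frac{10}{7}\right)} = - \frac{5}{510 - \frac{110}{49}} = - \frac{5}{\frac{24880}{49}} = \left(-5\right) \frac{49}{24880} = - \frac{49}{4976} \approx -0.0098473$)
$p^{2} = \left(- \frac{49}{4976}\right)^{2} = \frac{2401}{24760576}$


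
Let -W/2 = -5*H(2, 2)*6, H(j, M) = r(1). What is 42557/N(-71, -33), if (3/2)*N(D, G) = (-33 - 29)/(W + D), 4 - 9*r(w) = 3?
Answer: 8213501/124 ≈ 66238.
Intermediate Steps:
r(w) = ⅑ (r(w) = 4/9 - ⅑*3 = 4/9 - ⅓ = ⅑)
H(j, M) = ⅑
W = 20/3 (W = -2*(-5*⅑)*6 = -(-10)*6/9 = -2*(-10/3) = 20/3 ≈ 6.6667)
N(D, G) = -124/(3*(20/3 + D)) (N(D, G) = 2*((-33 - 29)/(20/3 + D))/3 = 2*(-62/(20/3 + D))/3 = -124/(3*(20/3 + D)))
42557/N(-71, -33) = 42557/((-124/(20 + 3*(-71)))) = 42557/((-124/(20 - 213))) = 42557/((-124/(-193))) = 42557/((-124*(-1/193))) = 42557/(124/193) = 42557*(193/124) = 8213501/124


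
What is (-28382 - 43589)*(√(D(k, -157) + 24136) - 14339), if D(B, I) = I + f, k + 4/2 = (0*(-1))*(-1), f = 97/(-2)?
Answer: 1031992169 - 71971*√95722/2 ≈ 1.0209e+9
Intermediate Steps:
f = -97/2 (f = 97*(-½) = -97/2 ≈ -48.500)
k = -2 (k = -2 + (0*(-1))*(-1) = -2 + 0*(-1) = -2 + 0 = -2)
D(B, I) = -97/2 + I (D(B, I) = I - 97/2 = -97/2 + I)
(-28382 - 43589)*(√(D(k, -157) + 24136) - 14339) = (-28382 - 43589)*(√((-97/2 - 157) + 24136) - 14339) = -71971*(√(-411/2 + 24136) - 14339) = -71971*(√(47861/2) - 14339) = -71971*(√95722/2 - 14339) = -71971*(-14339 + √95722/2) = 1031992169 - 71971*√95722/2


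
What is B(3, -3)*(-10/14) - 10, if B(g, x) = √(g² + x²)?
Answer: -10 - 15*√2/7 ≈ -13.030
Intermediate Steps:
B(3, -3)*(-10/14) - 10 = √(3² + (-3)²)*(-10/14) - 10 = √(9 + 9)*(-10*1/14) - 10 = √18*(-5/7) - 10 = (3*√2)*(-5/7) - 10 = -15*√2/7 - 10 = -10 - 15*√2/7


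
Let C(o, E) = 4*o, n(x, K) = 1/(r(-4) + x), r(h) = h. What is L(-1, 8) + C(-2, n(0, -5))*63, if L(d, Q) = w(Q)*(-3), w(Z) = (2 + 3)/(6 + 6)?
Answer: -2021/4 ≈ -505.25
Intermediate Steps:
w(Z) = 5/12
n(x, K) = 1/(-4 + x)
L(d, Q) = -5/4 (L(d, Q) = (5/12)*(-3) = -5/4)
L(-1, 8) + C(-2, n(0, -5))*63 = -5/4 + (4*(-2))*63 = -5/4 - 8*63 = -5/4 - 504 = -2021/4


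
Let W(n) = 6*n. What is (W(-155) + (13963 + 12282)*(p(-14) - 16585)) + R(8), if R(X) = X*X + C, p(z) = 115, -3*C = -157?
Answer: -1296767891/3 ≈ -4.3226e+8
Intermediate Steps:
C = 157/3 (C = -1/3*(-157) = 157/3 ≈ 52.333)
R(X) = 157/3 + X**2 (R(X) = X*X + 157/3 = X**2 + 157/3 = 157/3 + X**2)
(W(-155) + (13963 + 12282)*(p(-14) - 16585)) + R(8) = (6*(-155) + (13963 + 12282)*(115 - 16585)) + (157/3 + 8**2) = (-930 + 26245*(-16470)) + (157/3 + 64) = (-930 - 432255150) + 349/3 = -432256080 + 349/3 = -1296767891/3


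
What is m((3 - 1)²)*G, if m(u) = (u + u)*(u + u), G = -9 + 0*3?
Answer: -576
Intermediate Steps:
G = -9 (G = -9 + 0 = -9)
m(u) = 4*u² (m(u) = (2*u)*(2*u) = 4*u²)
m((3 - 1)²)*G = (4*((3 - 1)²)²)*(-9) = (4*(2²)²)*(-9) = (4*4²)*(-9) = (4*16)*(-9) = 64*(-9) = -576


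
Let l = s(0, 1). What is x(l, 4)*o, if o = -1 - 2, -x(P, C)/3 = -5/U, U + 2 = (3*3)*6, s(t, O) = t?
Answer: -45/52 ≈ -0.86539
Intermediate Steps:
l = 0
U = 52 (U = -2 + (3*3)*6 = -2 + 9*6 = -2 + 54 = 52)
x(P, C) = 15/52 (x(P, C) = -(-15)/52 = -3*(-5/52) = 15/52)
o = -3
x(l, 4)*o = (15/52)*(-3) = -45/52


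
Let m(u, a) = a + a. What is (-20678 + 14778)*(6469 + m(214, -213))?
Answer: -35653700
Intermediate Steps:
m(u, a) = 2*a
(-20678 + 14778)*(6469 + m(214, -213)) = (-20678 + 14778)*(6469 + 2*(-213)) = -5900*(6469 - 426) = -5900*6043 = -35653700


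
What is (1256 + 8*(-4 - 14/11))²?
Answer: 178275904/121 ≈ 1.4734e+6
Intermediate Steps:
(1256 + 8*(-4 - 14/11))² = (1256 + 8*(-58/11))² = (1256 - 464/11)² = (13352/11)² = 178275904/121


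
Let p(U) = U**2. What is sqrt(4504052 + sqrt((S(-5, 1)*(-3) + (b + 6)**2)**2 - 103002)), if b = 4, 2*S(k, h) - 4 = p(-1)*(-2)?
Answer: sqrt(4504052 + I*sqrt(93593)) ≈ 2122.3 + 0.072*I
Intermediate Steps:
S(k, h) = 1 (S(k, h) = 2 + ((-1)**2*(-2))/2 = 2 + (1*(-2))/2 = 2 + (1/2)*(-2) = 2 - 1 = 1)
sqrt(4504052 + sqrt((S(-5, 1)*(-3) + (b + 6)**2)**2 - 103002)) = sqrt(4504052 + sqrt((1*(-3) + (4 + 6)**2)**2 - 103002)) = sqrt(4504052 + sqrt((-3 + 10**2)**2 - 103002)) = sqrt(4504052 + sqrt((-3 + 100)**2 - 103002)) = sqrt(4504052 + sqrt(97**2 - 103002)) = sqrt(4504052 + sqrt(9409 - 103002)) = sqrt(4504052 + sqrt(-93593)) = sqrt(4504052 + I*sqrt(93593))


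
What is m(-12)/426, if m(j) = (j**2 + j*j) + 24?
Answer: 52/71 ≈ 0.73239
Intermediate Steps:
m(j) = 24 + 2*j**2 (m(j) = (j**2 + j**2) + 24 = 2*j**2 + 24 = 24 + 2*j**2)
m(-12)/426 = (24 + 2*(-12)**2)/426 = (24 + 2*144)*(1/426) = (24 + 288)*(1/426) = 312*(1/426) = 52/71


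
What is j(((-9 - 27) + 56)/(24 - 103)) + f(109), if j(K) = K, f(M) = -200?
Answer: -15820/79 ≈ -200.25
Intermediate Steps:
j(((-9 - 27) + 56)/(24 - 103)) + f(109) = ((-9 - 27) + 56)/(24 - 103) - 200 = (-36 + 56)/(-79) - 200 = 20*(-1/79) - 200 = -20/79 - 200 = -15820/79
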